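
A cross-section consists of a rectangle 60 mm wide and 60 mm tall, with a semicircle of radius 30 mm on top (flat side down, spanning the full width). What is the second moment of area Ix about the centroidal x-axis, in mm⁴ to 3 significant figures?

Ix ≈ 3.02 × 10⁶ mm⁴

Break the section into simple shapes (no overlaps), measuring from the bottom-left corner of the bounding box.
Rectangular body: 60 × 60, A = 3 600 mm², y = 30 mm, Ī = 1 080 000 mm⁴.
Semicircular cap: semicircle r = 30, A = 1413.7 mm², y = 72.732 mm, Ī = 88 903 mm⁴.
Centroid: ȳ = ΣA·y / ΣA = 42.049 mm.
Transfer each piece to the centroidal x-axis using Ī + A·d² with d = y − 42.049:
  rectangular body: d = -12.049 mm → contributes +1 602 663 mm⁴
  semicircular cap: d = 30.683 mm → contributes +1 419 855 mm⁴
Total I = 3 022 518 mm⁴.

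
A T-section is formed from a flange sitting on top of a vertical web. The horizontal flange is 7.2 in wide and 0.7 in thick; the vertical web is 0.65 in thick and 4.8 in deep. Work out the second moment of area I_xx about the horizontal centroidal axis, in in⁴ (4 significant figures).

Decompose the section into non-overlapping parts with the origin at the bottom-left of its bounding rectangle.
Flange: 7.2 × 0.7, A = 5.04 in², y = 5.15 in, Ī = 0.2058 in⁴.
Web: 0.65 × 4.8, A = 3.12 in², y = 2.4 in, Ī = 5.9904 in⁴.
Centroid: ȳ = ΣA·y / ΣA = 4.09853 in.
Transfer each piece to the horizontal centroidal axis using Ī + A·d² with d = y − 4.09853:
  flange: d = 1.05147 in → contributes +5.77798 in⁴
  web: d = -1.69853 in → contributes +14.9916 in⁴
Total I = 20.7696 in⁴.

I_xx ≈ 20.77 in⁴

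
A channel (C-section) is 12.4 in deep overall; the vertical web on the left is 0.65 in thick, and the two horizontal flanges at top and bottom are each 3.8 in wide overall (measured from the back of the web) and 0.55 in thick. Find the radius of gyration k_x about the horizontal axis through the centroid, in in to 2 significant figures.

Break the section into simple shapes (no overlaps), measuring from the bottom-left corner of the bounding box.
Web: 0.65 × 12.4, A = 8.06 in², y = 6.2 in, Ī = 103.3 in⁴.
Top flange (beyond web): 3.15 × 0.55, A = 1.733 in², y = 12.13 in, Ī = 0.04367 in⁴.
Bottom flange (beyond web): 3.15 × 0.55, A = 1.733 in², y = 0.275 in, Ī = 0.04367 in⁴.
By symmetry the centroid is at mid-height, ȳ = 6.2 in.
Transfer each piece to the horizontal axis through the centroid using Ī + A·d² with d = y − 6.2:
  web: d = 0 in → contributes +103.3 in⁴
  top flange (beyond web): d = 5.925 in → contributes +60.86 in⁴
  bottom flange (beyond web): d = -5.925 in → contributes +60.86 in⁴
Total I = 225 in⁴.
Radius of gyration: k = √(I/A) = √(225 / 11.53) = 4.418 in.

k_x ≈ 4.4 in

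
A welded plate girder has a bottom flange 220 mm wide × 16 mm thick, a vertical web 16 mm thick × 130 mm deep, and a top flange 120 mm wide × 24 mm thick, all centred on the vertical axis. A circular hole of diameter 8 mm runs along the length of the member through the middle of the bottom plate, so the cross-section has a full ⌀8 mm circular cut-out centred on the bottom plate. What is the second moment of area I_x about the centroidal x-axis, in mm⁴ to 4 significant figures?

I_x ≈ 3.859 × 10⁷ mm⁴

Decompose the section into non-overlapping parts with the origin at the bottom-left of its bounding rectangle.
Bottom plate: 220 × 16, A = 3 520 mm², y = 8 mm, Ī = 75093.3 mm⁴.
Web plate: 16 × 130, A = 2 080 mm², y = 81 mm, Ī = 2 929 333 mm⁴.
Top plate: 120 × 24, A = 2 880 mm², y = 158 mm, Ī = 138 240 mm⁴.
Hole (subtracted): ⌀8, A = 50.2655 mm², y = 8 mm, Ī = 201.062 mm⁴.
Centroid: ȳ = ΣA·y / ΣA = 77.2596 mm.
Transfer each piece to the centroidal x-axis using Ī + A·d² with d = y − 77.2596:
  bottom plate: d = -69.2596 mm → contributes +16 960 151 mm⁴
  web plate: d = 3.7404 mm → contributes +2 958 434 mm⁴
  top plate: d = 80.7404 mm → contributes +18 912 997 mm⁴
  hole: d = -69.2596 mm → contributes −241 319 mm⁴
Total I = 38 590 264 mm⁴.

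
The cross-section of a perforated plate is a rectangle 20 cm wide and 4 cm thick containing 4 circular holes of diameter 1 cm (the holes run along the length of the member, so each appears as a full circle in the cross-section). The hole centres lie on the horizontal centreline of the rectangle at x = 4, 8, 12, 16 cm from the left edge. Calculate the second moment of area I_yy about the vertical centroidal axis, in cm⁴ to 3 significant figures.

Treat the section as a set of non-overlapping primitives; coordinates are from the bounding-box lower-left.
Plate: 20 × 4, A = 80 cm², x = 10 cm, Ī = 2666.7 cm⁴.
Hole 1 (subtracted): ⌀1, A = 0.7854 cm², x = 4 cm, Ī = 0.049087 cm⁴.
Hole 2 (subtracted): ⌀1, A = 0.7854 cm², x = 8 cm, Ī = 0.049087 cm⁴.
Hole 3 (subtracted): ⌀1, A = 0.7854 cm², x = 12 cm, Ī = 0.049087 cm⁴.
Hole 4 (subtracted): ⌀1, A = 0.7854 cm², x = 16 cm, Ī = 0.049087 cm⁴.
By symmetry the centroid is at mid-width, x̄ = 10 cm.
Transfer each piece to the vertical centroidal axis using Ī + A·d² with d = x − 10:
  plate: d = 0 cm → contributes +2666.7 cm⁴
  hole 1: d = -6 cm → contributes −28.323 cm⁴
  hole 2: d = -2 cm → contributes −3.1907 cm⁴
  hole 3: d = 2 cm → contributes −3.1907 cm⁴
  hole 4: d = 6 cm → contributes −28.323 cm⁴
Total I = 2603.6 cm⁴.

I_yy ≈ 2600 cm⁴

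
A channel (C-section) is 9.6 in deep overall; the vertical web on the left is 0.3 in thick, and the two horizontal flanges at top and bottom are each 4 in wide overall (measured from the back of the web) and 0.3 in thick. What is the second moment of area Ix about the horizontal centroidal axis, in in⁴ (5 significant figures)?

Break the section into simple shapes (no overlaps), measuring from the bottom-left corner of the bounding box.
Web: 0.3 × 9.6, A = 2.88 in², y = 4.8 in, Ī = 22.1184 in⁴.
Top flange (beyond web): 3.7 × 0.3, A = 1.11 in², y = 9.45 in, Ī = 0.008325 in⁴.
Bottom flange (beyond web): 3.7 × 0.3, A = 1.11 in², y = 0.15 in, Ī = 0.008325 in⁴.
By symmetry the centroid is at mid-height, ȳ = 4.8 in.
Transfer each piece to the horizontal centroidal axis using Ī + A·d² with d = y − 4.8:
  web: d = 0 in → contributes +22.1184 in⁴
  top flange (beyond web): d = 4.65 in → contributes +24.0093 in⁴
  bottom flange (beyond web): d = -4.65 in → contributes +24.0093 in⁴
Total I = 70.137 in⁴.

Ix ≈ 70.137 in⁴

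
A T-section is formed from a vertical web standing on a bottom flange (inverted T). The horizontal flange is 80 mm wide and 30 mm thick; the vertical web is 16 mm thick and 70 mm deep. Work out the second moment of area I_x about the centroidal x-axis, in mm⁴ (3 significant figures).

I_x ≈ 2.55 × 10⁶ mm⁴

Break the section into simple shapes (no overlaps), measuring from the bottom-left corner of the bounding box.
Flange: 80 × 30, A = 2 400 mm², y = 15 mm, Ī = 180 000 mm⁴.
Web: 16 × 70, A = 1 120 mm², y = 65 mm, Ī = 457 333 mm⁴.
Centroid: ȳ = ΣA·y / ΣA = 30.909 mm.
Transfer each piece to the centroidal x-axis using Ī + A·d² with d = y − 30.909:
  flange: d = -15.909 mm → contributes +787 438 mm⁴
  web: d = 34.091 mm → contributes +1 758 986 mm⁴
Total I = 2 546 424 mm⁴.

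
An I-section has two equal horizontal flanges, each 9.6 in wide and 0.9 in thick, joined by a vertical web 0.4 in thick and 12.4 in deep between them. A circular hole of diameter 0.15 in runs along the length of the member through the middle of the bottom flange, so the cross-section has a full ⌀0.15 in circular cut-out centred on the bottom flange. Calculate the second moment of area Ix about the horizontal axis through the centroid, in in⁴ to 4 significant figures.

Ix ≈ 828.1 in⁴

Break the section into simple shapes (no overlaps), measuring from the bottom-left corner of the bounding box.
Bottom flange: 9.6 × 0.9, A = 8.64 in², y = 0.45 in, Ī = 0.5832 in⁴.
Web: 0.4 × 12.4, A = 4.96 in², y = 7.1 in, Ī = 63.5541 in⁴.
Top flange: 9.6 × 0.9, A = 8.64 in², y = 13.75 in, Ī = 0.5832 in⁴.
Hole (subtracted): ⌀0.15, A = 0.0176715 in², y = 0.45 in, Ī = 0.0000248505 in⁴.
Centroid: ȳ = ΣA·y / ΣA = 7.10529 in.
Transfer each piece to the horizontal axis through the centroid using Ī + A·d² with d = y − 7.10529:
  bottom flange: d = -6.65529 in → contributes +383.274 in⁴
  web: d = -0.00528816 in → contributes +63.5543 in⁴
  top flange: d = 6.64471 in → contributes +382.058 in⁴
  hole: d = -6.65529 in → contributes −0.782744 in⁴
Total I = 828.103 in⁴.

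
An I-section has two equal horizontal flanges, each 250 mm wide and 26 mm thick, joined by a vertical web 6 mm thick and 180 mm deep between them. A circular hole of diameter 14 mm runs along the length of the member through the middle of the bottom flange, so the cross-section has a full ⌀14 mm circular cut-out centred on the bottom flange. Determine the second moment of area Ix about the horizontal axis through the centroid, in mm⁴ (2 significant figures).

Ix ≈ 1.4 × 10⁸ mm⁴

Treat the section as a set of non-overlapping primitives; coordinates are from the bounding-box lower-left.
Bottom flange: 250 × 26, A = 6 500 mm², y = 13 mm, Ī = 366 167 mm⁴.
Web: 6 × 180, A = 1 080 mm², y = 116 mm, Ī = 2 916 000 mm⁴.
Top flange: 250 × 26, A = 6 500 mm², y = 219 mm, Ī = 366 167 mm⁴.
Hole (subtracted): ⌀14, A = 153.9 mm², y = 13 mm, Ī = 1 886 mm⁴.
Centroid: ȳ = ΣA·y / ΣA = 117.1 mm.
Transfer each piece to the horizontal axis through the centroid using Ī + A·d² with d = y − 117.1:
  bottom flange: d = -104.1 mm → contributes +70 857 621 mm⁴
  web: d = -1.139 mm → contributes +2 917 400 mm⁴
  top flange: d = 101.9 mm → contributes +67 808 565 mm⁴
  hole: d = -104.1 mm → contributes −1 671 319 mm⁴
Total I = 139 912 266 mm⁴.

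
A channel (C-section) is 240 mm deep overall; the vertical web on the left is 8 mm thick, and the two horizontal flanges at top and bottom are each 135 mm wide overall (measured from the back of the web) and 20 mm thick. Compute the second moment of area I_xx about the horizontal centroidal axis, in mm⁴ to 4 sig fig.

Break the section into simple shapes (no overlaps), measuring from the bottom-left corner of the bounding box.
Web: 8 × 240, A = 1 920 mm², y = 120 mm, Ī = 9 216 000 mm⁴.
Top flange (beyond web): 127 × 20, A = 2 540 mm², y = 230 mm, Ī = 84666.7 mm⁴.
Bottom flange (beyond web): 127 × 20, A = 2 540 mm², y = 10 mm, Ī = 84666.7 mm⁴.
By symmetry the centroid is at mid-height, ȳ = 120 mm.
Transfer each piece to the horizontal centroidal axis using Ī + A·d² with d = y − 120:
  web: d = 0 mm → contributes +9 216 000 mm⁴
  top flange (beyond web): d = 110 mm → contributes +30 818 667 mm⁴
  bottom flange (beyond web): d = -110 mm → contributes +30 818 667 mm⁴
Total I = 70 853 333 mm⁴.

I_xx ≈ 7.085 × 10⁷ mm⁴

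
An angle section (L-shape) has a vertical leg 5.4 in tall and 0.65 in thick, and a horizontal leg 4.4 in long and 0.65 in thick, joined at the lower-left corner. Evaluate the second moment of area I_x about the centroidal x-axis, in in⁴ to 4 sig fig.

I_x ≈ 16.73 in⁴

Split into non-overlapping primitives; take the origin at the lower-left of the bounding box.
Vertical leg: 0.65 × 5.4, A = 3.51 in², y = 2.7 in, Ī = 8.5293 in⁴.
Horizontal leg (remainder): 3.75 × 0.65, A = 2.4375 in², y = 0.325 in, Ī = 0.0858203 in⁴.
Centroid: ȳ = ΣA·y / ΣA = 1.72664 in.
Transfer each piece to the centroidal x-axis using Ī + A·d² with d = y − 1.72664:
  vertical leg: d = 0.973361 in → contributes +11.8548 in⁴
  horizontal leg (remainder): d = -1.40164 in → contributes +4.87452 in⁴
Total I = 16.7293 in⁴.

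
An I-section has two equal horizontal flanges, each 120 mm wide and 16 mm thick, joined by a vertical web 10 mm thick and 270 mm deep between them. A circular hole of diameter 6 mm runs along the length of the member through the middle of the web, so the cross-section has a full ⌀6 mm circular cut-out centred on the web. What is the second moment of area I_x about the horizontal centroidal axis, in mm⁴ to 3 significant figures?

Treat the section as a set of non-overlapping primitives; coordinates are from the bounding-box lower-left.
Bottom flange: 120 × 16, A = 1 920 mm², y = 8 mm, Ī = 40 960 mm⁴.
Web: 10 × 270, A = 2 700 mm², y = 151 mm, Ī = 16 402 500 mm⁴.
Top flange: 120 × 16, A = 1 920 mm², y = 294 mm, Ī = 40 960 mm⁴.
Hole (subtracted): ⌀6, A = 28.274 mm², y = 151 mm, Ī = 63.617 mm⁴.
By symmetry the centroid is at mid-height, ȳ = 151 mm.
Transfer each piece to the horizontal centroidal axis using Ī + A·d² with d = y − 151:
  bottom flange: d = -143 mm → contributes +39 303 040 mm⁴
  web: d = 0 mm → contributes +16 402 500 mm⁴
  top flange: d = 143 mm → contributes +39 303 040 mm⁴
  hole: d = 0 mm → contributes −63.617 mm⁴
Total I = 95 008 516 mm⁴.

I_x ≈ 9.50 × 10⁷ mm⁴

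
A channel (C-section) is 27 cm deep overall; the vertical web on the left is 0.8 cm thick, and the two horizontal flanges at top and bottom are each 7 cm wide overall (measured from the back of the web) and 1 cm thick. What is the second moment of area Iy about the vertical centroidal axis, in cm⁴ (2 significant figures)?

Iy ≈ 140 cm⁴

Break the section into simple shapes (no overlaps), measuring from the bottom-left corner of the bounding box.
Web: 0.8 × 27, A = 21.6 cm², x = 0.4 cm, Ī = 1.152 cm⁴.
Top flange (beyond web): 6.2 × 1, A = 6.2 cm², x = 3.9 cm, Ī = 19.86 cm⁴.
Bottom flange (beyond web): 6.2 × 1, A = 6.2 cm², x = 3.9 cm, Ī = 19.86 cm⁴.
Centroid: x̄ = ΣA·x / ΣA = 1.676 cm.
Transfer each piece to the vertical centroidal axis using Ī + A·d² with d = x − 1.676:
  web: d = -1.276 cm → contributes +36.35 cm⁴
  top flange (beyond web): d = 2.224 cm → contributes +50.51 cm⁴
  bottom flange (beyond web): d = 2.224 cm → contributes +50.51 cm⁴
Total I = 137.4 cm⁴.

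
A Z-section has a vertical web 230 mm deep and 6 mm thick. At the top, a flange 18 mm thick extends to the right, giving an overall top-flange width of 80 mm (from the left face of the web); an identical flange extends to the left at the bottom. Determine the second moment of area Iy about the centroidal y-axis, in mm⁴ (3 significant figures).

Iy ≈ 5.48 × 10⁶ mm⁴

Split into non-overlapping primitives; take the origin at the lower-left of the bounding box.
Web: 6 × 230, A = 1 380 mm², x = 77 mm, Ī = 4 140 mm⁴.
Top flange (beyond web): 74 × 18, A = 1 332 mm², x = 117 mm, Ī = 607 836 mm⁴.
Bottom flange (beyond web): 74 × 18, A = 1 332 mm², x = 37 mm, Ī = 607 836 mm⁴.
Centroid: x̄ = ΣA·x / ΣA = 77 mm.
Transfer each piece to the centroidal y-axis using Ī + A·d² with d = x − 77:
  web: d = 0 mm → contributes +4 140 mm⁴
  top flange (beyond web): d = 40 mm → contributes +2 739 036 mm⁴
  bottom flange (beyond web): d = -40 mm → contributes +2 739 036 mm⁴
Total I = 5 482 212 mm⁴.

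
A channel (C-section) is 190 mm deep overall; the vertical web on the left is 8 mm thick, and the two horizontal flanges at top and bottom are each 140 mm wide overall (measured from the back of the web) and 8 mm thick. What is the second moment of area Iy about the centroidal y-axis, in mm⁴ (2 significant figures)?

Decompose the section into non-overlapping parts with the origin at the bottom-left of its bounding rectangle.
Web: 8 × 190, A = 1 520 mm², x = 4 mm, Ī = 8 107 mm⁴.
Top flange (beyond web): 132 × 8, A = 1 056 mm², x = 74 mm, Ī = 1 533 312 mm⁴.
Bottom flange (beyond web): 132 × 8, A = 1 056 mm², x = 74 mm, Ī = 1 533 312 mm⁴.
Centroid: x̄ = ΣA·x / ΣA = 44.7 mm.
Transfer each piece to the centroidal y-axis using Ī + A·d² with d = x − 44.7:
  web: d = -40.7 mm → contributes +2 526 571 mm⁴
  top flange (beyond web): d = 29.3 mm → contributes +2 439 578 mm⁴
  bottom flange (beyond web): d = 29.3 mm → contributes +2 439 578 mm⁴
Total I = 7 405 726 mm⁴.

Iy ≈ 7.4 × 10⁶ mm⁴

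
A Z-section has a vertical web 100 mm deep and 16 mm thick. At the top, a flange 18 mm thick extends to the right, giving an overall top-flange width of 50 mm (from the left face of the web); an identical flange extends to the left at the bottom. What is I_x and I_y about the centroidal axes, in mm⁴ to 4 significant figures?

I_x ≈ 3.424 × 10⁶ mm⁴, I_y ≈ 9.170 × 10⁵ mm⁴

Break the section into simple shapes (no overlaps), measuring from the bottom-left corner of the bounding box.
Web: 16 × 100, A = 1 600 mm², y = 50 mm, Ī = 1 333 333 mm⁴.
Top flange (beyond web): 34 × 18, A = 612 mm², y = 91 mm, Ī = 16 524 mm⁴.
Bottom flange (beyond web): 34 × 18, A = 612 mm², y = 9 mm, Ī = 16 524 mm⁴.
Centroid: ȳ = ΣA·y / ΣA = 50 mm.
Transfer each piece to the centroidal x-axis using Ī + A·d² with d = y − 50:
  web: d = 0 mm → contributes +1 333 333 mm⁴
  top flange (beyond web): d = 41 mm → contributes +1 045 296 mm⁴
  bottom flange (beyond web): d = -41 mm → contributes +1 045 296 mm⁴
Total I = 3 423 925 mm⁴.
For the y-axis: x̄ = 42 mm.
Repeating about the centroidal y-axis gives I_y = 917 045 mm⁴.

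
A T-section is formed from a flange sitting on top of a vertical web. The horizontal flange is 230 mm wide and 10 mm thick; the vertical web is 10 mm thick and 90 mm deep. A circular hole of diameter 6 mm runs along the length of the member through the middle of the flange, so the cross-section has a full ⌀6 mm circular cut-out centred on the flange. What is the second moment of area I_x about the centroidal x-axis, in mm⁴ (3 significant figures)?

Break the section into simple shapes (no overlaps), measuring from the bottom-left corner of the bounding box.
Flange: 230 × 10, A = 2 300 mm², y = 95 mm, Ī = 19 167 mm⁴.
Web: 10 × 90, A = 900 mm², y = 45 mm, Ī = 607 500 mm⁴.
Hole (subtracted): ⌀6, A = 28.274 mm², y = 95 mm, Ī = 63.617 mm⁴.
Centroid: ȳ = ΣA·y / ΣA = 80.812 mm.
Transfer each piece to the centroidal x-axis using Ī + A·d² with d = y − 80.812:
  flange: d = 14.188 mm → contributes +482 146 mm⁴
  web: d = -35.812 mm → contributes +1 761 758 mm⁴
  hole: d = 14.188 mm → contributes −5755.1 mm⁴
Total I = 2 238 149 mm⁴.

I_x ≈ 2.24 × 10⁶ mm⁴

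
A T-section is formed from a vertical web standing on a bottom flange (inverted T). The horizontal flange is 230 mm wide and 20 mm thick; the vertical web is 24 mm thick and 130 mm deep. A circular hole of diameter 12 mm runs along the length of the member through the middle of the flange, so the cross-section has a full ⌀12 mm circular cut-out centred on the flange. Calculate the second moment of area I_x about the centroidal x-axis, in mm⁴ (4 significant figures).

I_x ≈ 1.490 × 10⁷ mm⁴

Break the section into simple shapes (no overlaps), measuring from the bottom-left corner of the bounding box.
Flange: 230 × 20, A = 4 600 mm², y = 10 mm, Ī = 153 333 mm⁴.
Web: 24 × 130, A = 3 120 mm², y = 85 mm, Ī = 4 394 000 mm⁴.
Hole (subtracted): ⌀12, A = 113.097 mm², y = 10 mm, Ī = 1017.88 mm⁴.
Centroid: ȳ = ΣA·y / ΣA = 40.7615 mm.
Transfer each piece to the centroidal x-axis using Ī + A·d² with d = y − 40.7615:
  flange: d = -30.7615 mm → contributes +4 506 185 mm⁴
  web: d = 44.2385 mm → contributes +10 499 970 mm⁴
  hole: d = -30.7615 mm → contributes −108 039 mm⁴
Total I = 14 898 116 mm⁴.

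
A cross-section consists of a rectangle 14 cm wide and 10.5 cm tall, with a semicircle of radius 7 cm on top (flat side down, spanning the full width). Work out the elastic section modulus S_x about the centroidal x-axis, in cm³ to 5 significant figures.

Break the section into simple shapes (no overlaps), measuring from the bottom-left corner of the bounding box.
Rectangular body: 14 × 10.5, A = 147 cm², y = 5.25 cm, Ī = 1350.563 cm⁴.
Semicircular cap: semicircle r = 7, A = 76.96902 cm², y = 13.47089 cm, Ī = 263.5265 cm⁴.
Centroid: ȳ = ΣA·y / ΣA = 8.075185 cm.
Transfer each piece to the centroidal x-axis using Ī + A·d² with d = y − 8.075185:
  rectangular body: d = -2.825185 cm → contributes +2523.868 cm⁴
  semicircular cap: d = 5.395707 cm → contributes +2504.376 cm⁴
Total I = 5028.244 cm⁴.
Extreme fibre distance c = 9.424815 cm; S = I/c = 533.5112 cm³.

S_x ≈ 533.51 cm³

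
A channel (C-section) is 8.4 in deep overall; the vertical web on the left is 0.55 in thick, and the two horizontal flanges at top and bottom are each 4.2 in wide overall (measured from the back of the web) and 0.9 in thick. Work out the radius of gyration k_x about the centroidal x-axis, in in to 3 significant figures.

k_x ≈ 3.27 in

Break the section into simple shapes (no overlaps), measuring from the bottom-left corner of the bounding box.
Web: 0.55 × 8.4, A = 4.62 in², y = 4.2 in, Ī = 27.166 in⁴.
Top flange (beyond web): 3.65 × 0.9, A = 3.285 in², y = 7.95 in, Ī = 0.22174 in⁴.
Bottom flange (beyond web): 3.65 × 0.9, A = 3.285 in², y = 0.45 in, Ī = 0.22174 in⁴.
By symmetry the centroid is at mid-height, ȳ = 4.2 in.
Transfer each piece to the centroidal x-axis using Ī + A·d² with d = y − 4.2:
  web: d = 0 in → contributes +27.166 in⁴
  top flange (beyond web): d = 3.75 in → contributes +46.417 in⁴
  bottom flange (beyond web): d = -3.75 in → contributes +46.417 in⁴
Total I = 120 in⁴.
Radius of gyration: k = √(I/A) = √(120 / 11.19) = 3.2747 in.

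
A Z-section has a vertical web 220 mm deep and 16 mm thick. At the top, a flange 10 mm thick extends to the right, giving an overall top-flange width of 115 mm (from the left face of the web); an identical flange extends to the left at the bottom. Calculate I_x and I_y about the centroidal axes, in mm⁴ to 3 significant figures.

I_x ≈ 3.60 × 10⁷ mm⁴, I_y ≈ 8.24 × 10⁶ mm⁴

Split into non-overlapping primitives; take the origin at the lower-left of the bounding box.
Web: 16 × 220, A = 3 520 mm², y = 110 mm, Ī = 14 197 333 mm⁴.
Top flange (beyond web): 99 × 10, A = 990 mm², y = 215 mm, Ī = 8 250 mm⁴.
Bottom flange (beyond web): 99 × 10, A = 990 mm², y = 5 mm, Ī = 8 250 mm⁴.
Centroid: ȳ = ΣA·y / ΣA = 110 mm.
Transfer each piece to the centroidal x-axis using Ī + A·d² with d = y − 110:
  web: d = 0 mm → contributes +14 197 333 mm⁴
  top flange (beyond web): d = 105 mm → contributes +10 923 000 mm⁴
  bottom flange (beyond web): d = -105 mm → contributes +10 923 000 mm⁴
Total I = 36 043 333 mm⁴.
For the y-axis: x̄ = 107 mm.
Repeating about the centroidal y-axis gives I_y = 8 238 633 mm⁴.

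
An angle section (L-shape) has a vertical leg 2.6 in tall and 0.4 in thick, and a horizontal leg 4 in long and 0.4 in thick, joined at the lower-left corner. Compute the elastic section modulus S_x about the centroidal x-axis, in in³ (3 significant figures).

Split into non-overlapping primitives; take the origin at the lower-left of the bounding box.
Vertical leg: 0.4 × 2.6, A = 1.04 in², y = 1.3 in, Ī = 0.58587 in⁴.
Horizontal leg (remainder): 3.6 × 0.4, A = 1.44 in², y = 0.2 in, Ī = 0.0192 in⁴.
Centroid: ȳ = ΣA·y / ΣA = 0.66129 in.
Transfer each piece to the centroidal x-axis using Ī + A·d² with d = y − 0.66129:
  vertical leg: d = 0.63871 in → contributes +1.0101 in⁴
  horizontal leg (remainder): d = -0.46129 in → contributes +0.32562 in⁴
Total I = 1.3358 in⁴.
Extreme fibre distance c = 1.9387 in; S = I/c = 0.68899 in³.

S_x ≈ 0.689 in³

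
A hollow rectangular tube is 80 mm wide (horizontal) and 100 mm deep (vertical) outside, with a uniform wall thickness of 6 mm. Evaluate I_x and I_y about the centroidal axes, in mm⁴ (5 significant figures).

I_x ≈ 2.8050 × 10⁶ mm⁴, I_y ≈ 1.9608 × 10⁶ mm⁴

Split into non-overlapping primitives; take the origin at the lower-left of the bounding box.
Outer rectangle: 80 × 100, A = 8 000 mm², y = 50 mm, Ī = 6 666 667 mm⁴.
Inner void (subtracted): 68 × 88, A = 5 984 mm², y = 50 mm, Ī = 3 861 675 mm⁴.
By symmetry the centroid is at mid-height, ȳ = 50 mm.
All pieces are centred on the centroidal x-axis, so I = ΣĪ (holes subtracted) = 2 804 992 mm⁴.
Repeating about the centroidal y-axis gives I_y = 1 960 832 mm⁴.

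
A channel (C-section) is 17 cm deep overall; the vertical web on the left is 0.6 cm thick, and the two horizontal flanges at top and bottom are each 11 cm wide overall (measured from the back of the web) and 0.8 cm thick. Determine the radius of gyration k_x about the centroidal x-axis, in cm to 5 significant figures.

Decompose the section into non-overlapping parts with the origin at the bottom-left of its bounding rectangle.
Web: 0.6 × 17, A = 10.2 cm², y = 8.5 cm, Ī = 245.65 cm⁴.
Top flange (beyond web): 10.4 × 0.8, A = 8.32 cm², y = 16.6 cm, Ī = 0.4437333 cm⁴.
Bottom flange (beyond web): 10.4 × 0.8, A = 8.32 cm², y = 0.4 cm, Ī = 0.4437333 cm⁴.
By symmetry the centroid is at mid-height, ȳ = 8.5 cm.
Transfer each piece to the centroidal x-axis using Ī + A·d² with d = y − 8.5:
  web: d = 0 cm → contributes +245.65 cm⁴
  top flange (beyond web): d = 8.1 cm → contributes +546.3189 cm⁴
  bottom flange (beyond web): d = -8.1 cm → contributes +546.3189 cm⁴
Total I = 1338.288 cm⁴.
Radius of gyration: k = √(I/A) = √(1338.288 / 26.84) = 7.061281 cm.

k_x ≈ 7.0613 cm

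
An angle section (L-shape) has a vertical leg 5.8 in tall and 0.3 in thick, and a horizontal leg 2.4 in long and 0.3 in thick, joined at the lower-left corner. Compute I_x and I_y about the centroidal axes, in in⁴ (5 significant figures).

I_x ≈ 8.3804 in⁴, I_y ≈ 0.91062 in⁴

Treat the section as a set of non-overlapping primitives; coordinates are from the bounding-box lower-left.
Vertical leg: 0.3 × 5.8, A = 1.74 in², y = 2.9 in, Ī = 4.8778 in⁴.
Horizontal leg (remainder): 2.1 × 0.3, A = 0.63 in², y = 0.15 in, Ī = 0.004725 in⁴.
Centroid: ȳ = ΣA·y / ΣA = 2.168987 in.
Transfer each piece to the centroidal x-axis using Ī + A·d² with d = y − 2.168987:
  vertical leg: d = 0.7310127 in → contributes +5.80762 in⁴
  horizontal leg (remainder): d = -2.018987 in → contributes +2.5728 in⁴
Total I = 8.380421 in⁴.
For the y-axis: x̄ = 0.4689873 in.
Repeating about the centroidal y-axis gives I_y = 0.9106206 in⁴.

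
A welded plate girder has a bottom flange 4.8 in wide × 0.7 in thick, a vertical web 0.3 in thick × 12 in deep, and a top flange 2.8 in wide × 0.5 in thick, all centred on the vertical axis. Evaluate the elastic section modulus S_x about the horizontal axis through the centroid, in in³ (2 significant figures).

Split into non-overlapping primitives; take the origin at the lower-left of the bounding box.
Bottom plate: 4.8 × 0.7, A = 3.36 in², y = 0.35 in, Ī = 0.1372 in⁴.
Web plate: 0.3 × 12, A = 3.6 in², y = 6.7 in, Ī = 43.2 in⁴.
Top plate: 2.8 × 0.5, A = 1.4 in², y = 12.95 in, Ī = 0.02917 in⁴.
Centroid: ȳ = ΣA·y / ΣA = 5.194 in.
Transfer each piece to the horizontal axis through the centroid using Ī + A·d² with d = y − 5.194:
  bottom plate: d = -4.844 in → contributes +78.99 in⁴
  web plate: d = 1.506 in → contributes +51.36 in⁴
  top plate: d = 7.756 in → contributes +84.24 in⁴
Total I = 214.6 in⁴.
Extreme fibre distance c = 8.006 in; S = I/c = 26.81 in³.

S_x ≈ 27 in³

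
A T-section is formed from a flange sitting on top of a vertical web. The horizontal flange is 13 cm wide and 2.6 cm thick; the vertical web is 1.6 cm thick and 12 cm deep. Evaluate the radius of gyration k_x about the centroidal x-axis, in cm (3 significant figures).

k_x ≈ 4.13 cm

Treat the section as a set of non-overlapping primitives; coordinates are from the bounding-box lower-left.
Flange: 13 × 2.6, A = 33.8 cm², y = 13.3 cm, Ī = 19.041 cm⁴.
Web: 1.6 × 12, A = 19.2 cm², y = 6 cm, Ī = 230.4 cm⁴.
Centroid: ȳ = ΣA·y / ΣA = 10.655 cm.
Transfer each piece to the centroidal x-axis using Ī + A·d² with d = y − 10.655:
  flange: d = 2.6445 cm → contributes +255.42 cm⁴
  web: d = -4.6555 cm → contributes +646.53 cm⁴
Total I = 901.95 cm⁴.
Radius of gyration: k = √(I/A) = √(901.95 / 53) = 4.1253 cm.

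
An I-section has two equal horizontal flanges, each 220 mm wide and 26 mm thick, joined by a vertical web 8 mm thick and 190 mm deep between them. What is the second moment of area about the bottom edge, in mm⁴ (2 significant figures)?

Decompose the section into non-overlapping parts with the origin at the bottom-left of its bounding rectangle.
Bottom flange: 220 × 26, A = 5 720 mm², y = 13 mm, Ī = 322 227 mm⁴.
Web: 8 × 190, A = 1 520 mm², y = 121 mm, Ī = 4 572 667 mm⁴.
Top flange: 220 × 26, A = 5 720 mm², y = 229 mm, Ī = 322 227 mm⁴.
Transfer each piece to a horizontal axis along the bottom face using Ī + A·d² with d = y − 0:
  bottom flange: d = 13 mm → contributes +1 288 907 mm⁴
  web: d = 121 mm → contributes +26 826 987 mm⁴
  top flange: d = 229 mm → contributes +300 284 747 mm⁴
Total I = 328 400 640 mm⁴.

I_base ≈ 3.3 × 10⁸ mm⁴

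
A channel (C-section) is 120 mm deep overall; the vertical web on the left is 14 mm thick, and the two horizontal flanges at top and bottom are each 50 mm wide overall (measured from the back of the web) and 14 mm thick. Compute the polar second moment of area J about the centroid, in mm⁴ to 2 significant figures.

Decompose the section into non-overlapping parts with the origin at the bottom-left of its bounding rectangle.
Web: 14 × 120, A = 1 680 mm², y = 60 mm, Ī = 2 016 000 mm⁴.
Top flange (beyond web): 36 × 14, A = 504 mm², y = 113 mm, Ī = 8 232 mm⁴.
Bottom flange (beyond web): 36 × 14, A = 504 mm², y = 7 mm, Ī = 8 232 mm⁴.
By symmetry the centroid is at mid-height, ȳ = 60 mm.
Transfer each piece to the centroidal x-axis using Ī + A·d² with d = y − 60:
  web: d = 0 mm → contributes +2 016 000 mm⁴
  top flange (beyond web): d = 53 mm → contributes +1 423 968 mm⁴
  bottom flange (beyond web): d = -53 mm → contributes +1 423 968 mm⁴
Total I = 4 863 936 mm⁴.
For the y-axis: x̄ = 16.38 mm.
Repeating about the centroidal y-axis gives I_y = 530 054 mm⁴.
Polar second moment: J = I_x + I_y = 5 393 990 mm⁴.

J ≈ 5.4 × 10⁶ mm⁴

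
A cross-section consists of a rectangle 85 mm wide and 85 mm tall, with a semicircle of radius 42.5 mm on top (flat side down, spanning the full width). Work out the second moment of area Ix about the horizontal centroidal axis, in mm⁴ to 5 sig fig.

Ix ≈ 1.2174 × 10⁷ mm⁴

Break the section into simple shapes (no overlaps), measuring from the bottom-left corner of the bounding box.
Rectangular body: 85 × 85, A = 7 225 mm², y = 42.5 mm, Ī = 4 350 052 mm⁴.
Semicircular cap: semicircle r = 42.5, A = 2837.251 mm², y = 103.0376 mm, Ī = 358086.4 mm⁴.
Centroid: ȳ = ΣA·y / ΣA = 59.56976 mm.
Transfer each piece to the horizontal centroidal axis using Ī + A·d² with d = y − 59.56976:
  rectangular body: d = -17.06976 mm → contributes +6 455 250 mm⁴
  semicircular cap: d = 43.4678 mm → contributes +5 718 928 mm⁴
Total I = 12 174 178 mm⁴.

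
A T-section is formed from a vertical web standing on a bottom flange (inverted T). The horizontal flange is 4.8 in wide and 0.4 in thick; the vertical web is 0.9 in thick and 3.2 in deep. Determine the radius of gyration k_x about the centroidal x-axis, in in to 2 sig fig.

k_x ≈ 1.1 in

Decompose the section into non-overlapping parts with the origin at the bottom-left of its bounding rectangle.
Flange: 4.8 × 0.4, A = 1.92 in², y = 0.2 in, Ī = 0.0256 in⁴.
Web: 0.9 × 3.2, A = 2.88 in², y = 2 in, Ī = 2.458 in⁴.
Centroid: ȳ = ΣA·y / ΣA = 1.28 in.
Transfer each piece to the centroidal x-axis using Ī + A·d² with d = y − 1.28:
  flange: d = -1.08 in → contributes +2.265 in⁴
  web: d = 0.72 in → contributes +3.951 in⁴
Total I = 6.216 in⁴.
Radius of gyration: k = √(I/A) = √(6.216 / 4.8) = 1.138 in.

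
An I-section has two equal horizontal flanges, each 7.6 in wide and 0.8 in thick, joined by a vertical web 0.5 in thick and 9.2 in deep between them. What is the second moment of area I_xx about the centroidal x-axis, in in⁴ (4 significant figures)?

Split into non-overlapping primitives; take the origin at the lower-left of the bounding box.
Bottom flange: 7.6 × 0.8, A = 6.08 in², y = 0.4 in, Ī = 0.324267 in⁴.
Web: 0.5 × 9.2, A = 4.6 in², y = 5.4 in, Ī = 32.4453 in⁴.
Top flange: 7.6 × 0.8, A = 6.08 in², y = 10.4 in, Ī = 0.324267 in⁴.
By symmetry the centroid is at mid-height, ȳ = 5.4 in.
Transfer each piece to the centroidal x-axis using Ī + A·d² with d = y − 5.4:
  bottom flange: d = -5 in → contributes +152.324 in⁴
  web: d = 0 in → contributes +32.4453 in⁴
  top flange: d = 5 in → contributes +152.324 in⁴
Total I = 337.094 in⁴.

I_xx ≈ 337.1 in⁴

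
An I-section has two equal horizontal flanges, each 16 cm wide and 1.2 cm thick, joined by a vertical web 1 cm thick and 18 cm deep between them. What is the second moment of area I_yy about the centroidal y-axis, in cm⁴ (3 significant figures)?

I_yy ≈ 821 cm⁴

Decompose the section into non-overlapping parts with the origin at the bottom-left of its bounding rectangle.
Bottom flange: 16 × 1.2, A = 19.2 cm², x = 8 cm, Ī = 409.6 cm⁴.
Web: 1 × 18, A = 18 cm², x = 8 cm, Ī = 1.5 cm⁴.
Top flange: 16 × 1.2, A = 19.2 cm², x = 8 cm, Ī = 409.6 cm⁴.
By symmetry the centroid is at mid-width, x̄ = 8 cm.
All pieces are centred on the centroidal y-axis, so I = ΣĪ = 820.7 cm⁴.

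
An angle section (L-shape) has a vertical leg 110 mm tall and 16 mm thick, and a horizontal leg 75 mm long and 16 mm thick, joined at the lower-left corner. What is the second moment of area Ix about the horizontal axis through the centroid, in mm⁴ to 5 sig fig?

Break the section into simple shapes (no overlaps), measuring from the bottom-left corner of the bounding box.
Vertical leg: 16 × 110, A = 1 760 mm², y = 55 mm, Ī = 1 774 667 mm⁴.
Horizontal leg (remainder): 59 × 16, A = 944 mm², y = 8 mm, Ī = 20138.67 mm⁴.
Centroid: ȳ = ΣA·y / ΣA = 38.59172 mm.
Transfer each piece to the horizontal axis through the centroid using Ī + A·d² with d = y − 38.59172:
  vertical leg: d = 16.40828 mm → contributes +2 248 515 mm⁴
  horizontal leg (remainder): d = -30.59172 mm → contributes +903 584 mm⁴
Total I = 3 152 099 mm⁴.

Ix ≈ 3.1521 × 10⁶ mm⁴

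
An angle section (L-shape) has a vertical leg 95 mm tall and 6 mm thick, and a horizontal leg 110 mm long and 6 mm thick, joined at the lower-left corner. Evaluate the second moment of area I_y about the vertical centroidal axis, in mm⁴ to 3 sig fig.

Split into non-overlapping primitives; take the origin at the lower-left of the bounding box.
Vertical leg: 6 × 95, A = 570 mm², x = 3 mm, Ī = 1 710 mm⁴.
Horizontal leg (remainder): 104 × 6, A = 624 mm², x = 58 mm, Ī = 562 432 mm⁴.
Centroid: x̄ = ΣA·x / ΣA = 31.744 mm.
Transfer each piece to the vertical centroidal axis using Ī + A·d² with d = x − 31.744:
  vertical leg: d = -28.744 mm → contributes +472 645 mm⁴
  horizontal leg (remainder): d = 26.256 mm → contributes +992 613 mm⁴
Total I = 1 465 258 mm⁴.

I_y ≈ 1.47 × 10⁶ mm⁴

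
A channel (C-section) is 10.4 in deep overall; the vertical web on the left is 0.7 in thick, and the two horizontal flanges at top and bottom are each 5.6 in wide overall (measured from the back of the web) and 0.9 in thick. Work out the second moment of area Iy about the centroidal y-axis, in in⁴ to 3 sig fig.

Iy ≈ 49.2 in⁴

Treat the section as a set of non-overlapping primitives; coordinates are from the bounding-box lower-left.
Web: 0.7 × 10.4, A = 7.28 in², x = 0.35 in, Ī = 0.29727 in⁴.
Top flange (beyond web): 4.9 × 0.9, A = 4.41 in², x = 3.15 in, Ī = 8.8237 in⁴.
Bottom flange (beyond web): 4.9 × 0.9, A = 4.41 in², x = 3.15 in, Ī = 8.8237 in⁴.
Centroid: x̄ = ΣA·x / ΣA = 1.8839 in.
Transfer each piece to the centroidal y-axis using Ī + A·d² with d = x − 1.8839:
  web: d = -1.5339 in → contributes +17.426 in⁴
  top flange (beyond web): d = 1.2661 in → contributes +15.893 in⁴
  bottom flange (beyond web): d = 1.2661 in → contributes +15.893 in⁴
Total I = 49.212 in⁴.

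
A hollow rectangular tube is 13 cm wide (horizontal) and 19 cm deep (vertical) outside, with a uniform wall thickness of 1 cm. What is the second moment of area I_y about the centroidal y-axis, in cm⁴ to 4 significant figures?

Decompose the section into non-overlapping parts with the origin at the bottom-left of its bounding rectangle.
Outer rectangle: 13 × 19, A = 247 cm², x = 6.5 cm, Ī = 3478.58 cm⁴.
Inner void (subtracted): 11 × 17, A = 187 cm², x = 6.5 cm, Ī = 1885.58 cm⁴.
By symmetry the centroid is at mid-width, x̄ = 6.5 cm.
All pieces are centred on the centroidal y-axis, so I = ΣĪ (holes subtracted) = 1 593 cm⁴.

I_y ≈ 1593 cm⁴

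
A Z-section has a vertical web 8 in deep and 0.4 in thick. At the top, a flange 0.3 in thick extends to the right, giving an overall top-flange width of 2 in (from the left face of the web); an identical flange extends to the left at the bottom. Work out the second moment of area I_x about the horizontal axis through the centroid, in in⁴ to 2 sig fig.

I_x ≈ 31 in⁴

Treat the section as a set of non-overlapping primitives; coordinates are from the bounding-box lower-left.
Web: 0.4 × 8, A = 3.2 in², y = 4 in, Ī = 17.07 in⁴.
Top flange (beyond web): 1.6 × 0.3, A = 0.48 in², y = 7.85 in, Ī = 0.0036 in⁴.
Bottom flange (beyond web): 1.6 × 0.3, A = 0.48 in², y = 0.15 in, Ī = 0.0036 in⁴.
Centroid: ȳ = ΣA·y / ΣA = 4 in.
Transfer each piece to the horizontal axis through the centroid using Ī + A·d² with d = y − 4:
  web: d = 0 in → contributes +17.07 in⁴
  top flange (beyond web): d = 3.85 in → contributes +7.118 in⁴
  bottom flange (beyond web): d = -3.85 in → contributes +7.118 in⁴
Total I = 31.3 in⁴.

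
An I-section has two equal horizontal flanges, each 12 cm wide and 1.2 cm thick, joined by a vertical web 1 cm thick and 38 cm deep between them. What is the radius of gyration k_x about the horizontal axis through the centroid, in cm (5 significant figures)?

Split into non-overlapping primitives; take the origin at the lower-left of the bounding box.
Bottom flange: 12 × 1.2, A = 14.4 cm², y = 0.6 cm, Ī = 1.728 cm⁴.
Web: 1 × 38, A = 38 cm², y = 20.2 cm, Ī = 4572.667 cm⁴.
Top flange: 12 × 1.2, A = 14.4 cm², y = 39.8 cm, Ī = 1.728 cm⁴.
By symmetry the centroid is at mid-height, ȳ = 20.2 cm.
Transfer each piece to the horizontal axis through the centroid using Ī + A·d² with d = y − 20.2:
  bottom flange: d = -19.6 cm → contributes +5533.632 cm⁴
  web: d = 0 cm → contributes +4572.667 cm⁴
  top flange: d = 19.6 cm → contributes +5533.632 cm⁴
Total I = 15639.93 cm⁴.
Radius of gyration: k = √(I/A) = √(15639.93 / 66.8) = 15.30133 cm.

k_x ≈ 15.301 cm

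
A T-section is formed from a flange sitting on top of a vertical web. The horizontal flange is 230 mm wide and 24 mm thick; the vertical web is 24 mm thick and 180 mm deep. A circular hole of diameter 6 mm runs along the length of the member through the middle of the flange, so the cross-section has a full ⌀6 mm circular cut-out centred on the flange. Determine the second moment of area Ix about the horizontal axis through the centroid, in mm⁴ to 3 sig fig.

Decompose the section into non-overlapping parts with the origin at the bottom-left of its bounding rectangle.
Flange: 230 × 24, A = 5 520 mm², y = 192 mm, Ī = 264 960 mm⁴.
Web: 24 × 180, A = 4 320 mm², y = 90 mm, Ī = 11 664 000 mm⁴.
Hole (subtracted): ⌀6, A = 28.274 mm², y = 192 mm, Ī = 63.617 mm⁴.
Centroid: ȳ = ΣA·y / ΣA = 147.09 mm.
Transfer each piece to the horizontal axis through the centroid using Ī + A·d² with d = y − 147.09:
  flange: d = 44.91 mm → contributes +11 398 060 mm⁴
  web: d = -57.09 mm → contributes +25 744 269 mm⁴
  hole: d = 44.91 mm → contributes −57 089 mm⁴
Total I = 37 085 241 mm⁴.

Ix ≈ 3.71 × 10⁷ mm⁴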